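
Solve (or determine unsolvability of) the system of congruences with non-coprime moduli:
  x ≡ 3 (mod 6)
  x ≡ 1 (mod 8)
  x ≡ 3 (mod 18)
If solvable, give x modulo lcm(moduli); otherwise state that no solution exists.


Moduli 6, 8, 18 are not pairwise coprime, so CRT works modulo lcm(m_i) when all pairwise compatibility conditions hold.
Pairwise compatibility: gcd(m_i, m_j) must divide a_i - a_j for every pair.
Merge one congruence at a time:
  Start: x ≡ 3 (mod 6).
  Combine with x ≡ 1 (mod 8): gcd(6, 8) = 2; 1 - 3 = -2, which IS divisible by 2, so compatible.
    Write x = 3 + 6·t and substitute into x ≡ 1 (mod 8): 6·t ≡ 1 − 3 = -2 (mod 8).
    Divide the congruence (and modulus) by g = 2: 3·t ≡ -1 (mod 4).
    Reduce coefficients mod 4: 3·t ≡ 3 (mod 4).
    The inverse of 3 mod 4 is 3 (since 3·3 = 9 = 2·4 + 1), so t ≡ 3·3 = 9 ≡ 1 (mod 4).
    Then x = 3 + 6·1 = 9, valid modulo lcm(6, 8) = 24: x ≡ 9 (mod 24).
  Combine with x ≡ 3 (mod 18): gcd(24, 18) = 6; 3 - 9 = -6, which IS divisible by 6, so compatible.
    Write x = 9 + 24·t and substitute into x ≡ 3 (mod 18): 24·t ≡ 3 − 9 = -6 (mod 18).
    Divide the congruence (and modulus) by g = 6: 4·t ≡ -1 (mod 3).
    Reduce coefficients mod 3: 1·t ≡ 2 (mod 3).
    So t ≡ 2 (mod 3).
    Then x = 9 + 24·2 = 57, valid modulo lcm(24, 18) = 72: x ≡ 57 (mod 72).
Verify: 57 mod 6 = 3, 57 mod 8 = 1, 57 mod 18 = 3.

x ≡ 57 (mod 72).


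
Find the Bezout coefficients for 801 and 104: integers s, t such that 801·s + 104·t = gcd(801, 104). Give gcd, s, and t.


Euclidean algorithm on (801, 104) — divide until remainder is 0:
  801 = 7 · 104 + 73
  104 = 1 · 73 + 31
  73 = 2 · 31 + 11
  31 = 2 · 11 + 9
  11 = 1 · 9 + 2
  9 = 4 · 2 + 1
  2 = 2 · 1 + 0
gcd(801, 104) = 1.
Track Bezout coefficients alongside the remainders: start with r₀ = 801 = a·1 + b·0 (s = 1, t = 0) and r₁ = 104 = a·0 + b·1 (s = 0, t = 1); each new remainder r_{k+1} = r_{k-1} − q_k·r_k inherits s_{k+1} = s_{k-1} − q_k·s_k, t_{k+1} = t_{k-1} − q_k·t_k, so r_k = a·s_k + b·t_k at every step:
  q = 7: r = 73, s = 1 − 7·0 = 1, t = 0 − 7·1 = -7  (check: 801·1 + 104·(-7) = 73)
  q = 1: r = 31, s = 0 − 1·1 = -1, t = 1 − 1·(-7) = 8  (check: 801·(-1) + 104·8 = 31)
  q = 2: r = 11, s = 1 − 2·(-1) = 3, t = -7 − 2·8 = -23  (check: 801·3 + 104·(-23) = 11)
  q = 2: r = 9, s = -1 − 2·3 = -7, t = 8 − 2·(-23) = 54  (check: 801·(-7) + 104·54 = 9)
  q = 1: r = 2, s = 3 − 1·(-7) = 10, t = -23 − 1·54 = -77  (check: 801·10 + 104·(-77) = 2)
  q = 4: r = 1, s = -7 − 4·10 = -47, t = 54 − 4·(-77) = 362  (check: 801·(-47) + 104·362 = 1)
The row with r = 1 (the gcd) gives the Bezout coefficients s = -47, t = 362.
Result: 801 · (-47) + 104 · (362) = 1.

gcd(801, 104) = 1; s = -47, t = 362 (check: 801·(-47) + 104·362 = 1).


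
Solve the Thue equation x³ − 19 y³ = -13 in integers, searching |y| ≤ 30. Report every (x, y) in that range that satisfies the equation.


The equation is x³ - 19y³ = -13. For fixed y, x³ = 19·y³ − 13, so a solution requires the RHS to be a perfect cube.
Strategy: iterate y from -30 to 30, compute RHS = 19·y³ − 13, and check whether it is a (positive or negative) perfect cube.
Check small values of y:
  y = 0: RHS = -13 is not a perfect cube.
  y = 1: RHS = 6 is not a perfect cube.
  y = -1: RHS = -32 is not a perfect cube.
  y = 2: RHS = 139 is not a perfect cube.
  y = -2: RHS = -165 is not a perfect cube.
  y = 3: RHS = 500 is not a perfect cube.
  y = -3: RHS = -526 is not a perfect cube.
Continuing the search up to |y| = 30 finds no solutions either.
No (x, y) in the scanned range satisfies the equation.

No integer solutions with |y| ≤ 30.


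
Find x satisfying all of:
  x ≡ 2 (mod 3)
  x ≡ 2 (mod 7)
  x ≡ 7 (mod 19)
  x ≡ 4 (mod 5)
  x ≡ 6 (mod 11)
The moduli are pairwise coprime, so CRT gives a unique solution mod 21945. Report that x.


Product of moduli M = 3 · 7 · 19 · 5 · 11 = 21945.
Merge one congruence at a time:
  Start: x ≡ 2 (mod 3).
  Combine with x ≡ 2 (mod 7); new modulus lcm = 21.
    Write x = 2 + 3·t and substitute into x ≡ 2 (mod 7): 3·t ≡ 2 − 2 = 0 (mod 7).
    The inverse of 3 mod 7 is 5 (since 3·5 = 15 = 2·7 + 1), so t ≡ 5·0 = 0 ≡ 0 (mod 7).
    Then x = 2 + 3·0 = 2, valid modulo lcm(3, 7) = 21: x ≡ 2 (mod 21).
  Combine with x ≡ 7 (mod 19); new modulus lcm = 399.
    Write x = 2 + 21·t and substitute into x ≡ 7 (mod 19): 21·t ≡ 7 − 2 = 5 (mod 19).
    Reduce coefficients mod 19: 2·t ≡ 5 (mod 19).
    The inverse of 2 mod 19 is 10 (since 2·10 = 20 = 1·19 + 1), so t ≡ 10·5 = 50 ≡ 12 (mod 19).
    Then x = 2 + 21·12 = 254, valid modulo lcm(21, 19) = 399: x ≡ 254 (mod 399).
  Combine with x ≡ 4 (mod 5); new modulus lcm = 1995.
    Write x = 254 + 399·t and substitute into x ≡ 4 (mod 5): 399·t ≡ 4 − 254 = -250 (mod 5).
    Reduce coefficients mod 5: 4·t ≡ 0 (mod 5).
    The inverse of 4 mod 5 is 4 (since 4·4 = 16 = 3·5 + 1), so t ≡ 4·0 = 0 ≡ 0 (mod 5).
    Then x = 254 + 399·0 = 254, valid modulo lcm(399, 5) = 1995: x ≡ 254 (mod 1995).
  Combine with x ≡ 6 (mod 11); new modulus lcm = 21945.
    Write x = 254 + 1995·t and substitute into x ≡ 6 (mod 11): 1995·t ≡ 6 − 254 = -248 (mod 11).
    Reduce coefficients mod 11: 4·t ≡ 5 (mod 11).
    The inverse of 4 mod 11 is 3 (since 4·3 = 12 = 1·11 + 1), so t ≡ 3·5 = 15 ≡ 4 (mod 11).
    Then x = 254 + 1995·4 = 8234, valid modulo lcm(1995, 11) = 21945: x ≡ 8234 (mod 21945).
Verify against each original: 8234 mod 3 = 2, 8234 mod 7 = 2, 8234 mod 19 = 7, 8234 mod 5 = 4, 8234 mod 11 = 6.

x ≡ 8234 (mod 21945).


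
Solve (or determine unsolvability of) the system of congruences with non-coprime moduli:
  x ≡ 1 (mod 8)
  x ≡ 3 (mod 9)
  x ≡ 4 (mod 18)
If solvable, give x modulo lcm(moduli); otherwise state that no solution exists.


Moduli 8, 9, 18 are not pairwise coprime, so CRT works modulo lcm(m_i) when all pairwise compatibility conditions hold.
Pairwise compatibility: gcd(m_i, m_j) must divide a_i - a_j for every pair.
Merge one congruence at a time:
  Start: x ≡ 1 (mod 8).
  Combine with x ≡ 3 (mod 9): gcd(8, 9) = 1; 3 - 1 = 2, which IS divisible by 1, so compatible.
    Write x = 1 + 8·t and substitute into x ≡ 3 (mod 9): 8·t ≡ 3 − 1 = 2 (mod 9).
    The inverse of 8 mod 9 is 8 (since 8·8 = 64 = 7·9 + 1), so t ≡ 8·2 = 16 ≡ 7 (mod 9).
    Then x = 1 + 8·7 = 57, valid modulo lcm(8, 9) = 72: x ≡ 57 (mod 72).
  Combine with x ≡ 4 (mod 18): gcd(72, 18) = 18, and 4 - 57 = -53 is NOT divisible by 18.
    ⇒ system is inconsistent (no integer solution).

No solution (the system is inconsistent).


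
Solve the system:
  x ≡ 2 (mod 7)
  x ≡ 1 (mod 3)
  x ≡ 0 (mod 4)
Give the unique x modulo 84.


Moduli 7, 3, 4 are pairwise coprime; by CRT there is a unique solution modulo M = 7 · 3 · 4 = 84.
Solve pairwise, accumulating the modulus:
  Start with x ≡ 2 (mod 7).
  Combine with x ≡ 1 (mod 3): since gcd(7, 3) = 1, we get a unique residue mod 21.
    Write x = 2 + 7·t and substitute into x ≡ 1 (mod 3): 7·t ≡ 1 − 2 = -1 (mod 3).
    Reduce coefficients mod 3: 1·t ≡ 2 (mod 3).
    So t ≡ 2 (mod 3).
    Then x = 2 + 7·2 = 16, valid modulo lcm(7, 3) = 21: x ≡ 16 (mod 21).
  Combine with x ≡ 0 (mod 4): since gcd(21, 4) = 1, we get a unique residue mod 84.
    Write x = 16 + 21·t and substitute into x ≡ 0 (mod 4): 21·t ≡ 0 − 16 = -16 (mod 4).
    Reduce coefficients mod 4: 1·t ≡ 0 (mod 4).
    So t ≡ 0 (mod 4).
    Then x = 16 + 21·0 = 16, valid modulo lcm(21, 4) = 84: x ≡ 16 (mod 84).
Verify: 16 mod 7 = 2 ✓, 16 mod 3 = 1 ✓, 16 mod 4 = 0 ✓.

x ≡ 16 (mod 84).


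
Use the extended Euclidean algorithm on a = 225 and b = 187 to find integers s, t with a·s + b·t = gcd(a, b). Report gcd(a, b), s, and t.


Euclidean algorithm on (225, 187) — divide until remainder is 0:
  225 = 1 · 187 + 38
  187 = 4 · 38 + 35
  38 = 1 · 35 + 3
  35 = 11 · 3 + 2
  3 = 1 · 2 + 1
  2 = 2 · 1 + 0
gcd(225, 187) = 1.
Track Bezout coefficients alongside the remainders: start with r₀ = 225 = a·1 + b·0 (s = 1, t = 0) and r₁ = 187 = a·0 + b·1 (s = 0, t = 1); each new remainder r_{k+1} = r_{k-1} − q_k·r_k inherits s_{k+1} = s_{k-1} − q_k·s_k, t_{k+1} = t_{k-1} − q_k·t_k, so r_k = a·s_k + b·t_k at every step:
  q = 1: r = 38, s = 1 − 1·0 = 1, t = 0 − 1·1 = -1  (check: 225·1 + 187·(-1) = 38)
  q = 4: r = 35, s = 0 − 4·1 = -4, t = 1 − 4·(-1) = 5  (check: 225·(-4) + 187·5 = 35)
  q = 1: r = 3, s = 1 − 1·(-4) = 5, t = -1 − 1·5 = -6  (check: 225·5 + 187·(-6) = 3)
  q = 11: r = 2, s = -4 − 11·5 = -59, t = 5 − 11·(-6) = 71  (check: 225·(-59) + 187·71 = 2)
  q = 1: r = 1, s = 5 − 1·(-59) = 64, t = -6 − 1·71 = -77  (check: 225·64 + 187·(-77) = 1)
The row with r = 1 (the gcd) gives the Bezout coefficients s = 64, t = -77.
Result: 225 · (64) + 187 · (-77) = 1.

gcd(225, 187) = 1; s = 64, t = -77 (check: 225·64 + 187·(-77) = 1).


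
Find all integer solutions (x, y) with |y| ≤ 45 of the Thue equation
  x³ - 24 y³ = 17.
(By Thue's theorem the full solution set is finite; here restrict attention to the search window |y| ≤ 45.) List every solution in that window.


The equation is x³ - 24y³ = 17. For fixed y, x³ = 24·y³ + 17, so a solution requires the RHS to be a perfect cube.
Strategy: iterate y from -45 to 45, compute RHS = 24·y³ + 17, and check whether it is a (positive or negative) perfect cube.
Check small values of y:
  y = 0: RHS = 17 is not a perfect cube.
  y = 1: RHS = 41 is not a perfect cube.
  y = -1: RHS = -7 is not a perfect cube.
  y = 2: RHS = 209 is not a perfect cube.
  y = -2: RHS = -175 is not a perfect cube.
  y = 3: RHS = 665 is not a perfect cube.
  y = -3: RHS = -631 is not a perfect cube.
Continuing the search up to |y| = 45 finds no solutions either.
No (x, y) in the scanned range satisfies the equation.

No integer solutions with |y| ≤ 45.


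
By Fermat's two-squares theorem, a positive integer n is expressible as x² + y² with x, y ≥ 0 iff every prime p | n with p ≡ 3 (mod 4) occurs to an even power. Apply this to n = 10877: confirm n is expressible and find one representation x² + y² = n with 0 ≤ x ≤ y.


Step 1: Factor n = 10877 = 73 · 149.
Step 2: Check the mod-4 condition on each prime factor: 73 ≡ 1 (mod 4), exponent 1; 149 ≡ 1 (mod 4), exponent 1.
All primes ≡ 3 (mod 4) appear to even exponent (or don't appear), so by the two-squares theorem n IS expressible as a sum of two squares.
Step 3: Build a representation. Here n = 73 · 149 is a product of primes ≡ 1 (mod 4). Each prime p ≡ 1 (mod 4) is itself a sum of two squares; find a² by testing p − a² for a perfect square:
  73: 73 − 1² = 72, 73 − 2² = 69, 73 − 3² = 64 = 8² ⇒ 73 = 3² + 8².
  149: 149 − 1² = 148, 149 − 2² = 145, 149 − 3² = 140, 149 − 4² = 133, 149 − 5² = 124, 149 − 6² = 113, 149 − 7² = 100 = 10² ⇒ 149 = 7² + 10².
  Combine using the Brahmagupta–Fibonacci identity (a² + b²)(c² + d²) = (ac − bd)² + (ad + bc)² = (ac + bd)² + (ad − bc)²:
  73 · 149 = 10877: from (3² + 8²)(7² + 10²), take (3·7 − 8·10, 3·10 + 8·7) = (21 − 80, 30 + 56) = (-59, 86); dropping signs (only squares matter) gives (59, 86); check 59² + 86² = 3481 + 7396 = 10877 ✓.
Step 4: Order so x ≤ y and verify: 59² + 86² = 3481 + 7396 = 10877 = n. ✓

n = 10877 = 59² + 86² (one valid representation with x ≤ y).


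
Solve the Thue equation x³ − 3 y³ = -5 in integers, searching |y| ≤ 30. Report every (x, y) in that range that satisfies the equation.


The equation is x³ - 3y³ = -5. For fixed y, x³ = 3·y³ − 5, so a solution requires the RHS to be a perfect cube.
Strategy: iterate y from -30 to 30, compute RHS = 3·y³ − 5, and check whether it is a (positive or negative) perfect cube.
Check small values of y:
  y = 0: RHS = -5 is not a perfect cube.
  y = 1: RHS = -2 is not a perfect cube.
  y = -1: RHS = -8 = (-2)³ ⇒ x = -2 works.
  y = 2: RHS = 19 is not a perfect cube.
  y = -2: RHS = -29 is not a perfect cube.
  y = 3: RHS = 76 is not a perfect cube.
  y = -3: RHS = -86 is not a perfect cube.
Continuing the search up to |y| = 30 finds no further solutions beyond those listed.
Collected solutions: (-2, -1).

Solutions (with |y| ≤ 30): (-2, -1).


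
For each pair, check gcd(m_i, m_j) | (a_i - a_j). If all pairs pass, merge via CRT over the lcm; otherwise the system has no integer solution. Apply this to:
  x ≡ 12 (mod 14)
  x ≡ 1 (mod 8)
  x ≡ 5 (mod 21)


Moduli 14, 8, 21 are not pairwise coprime, so CRT works modulo lcm(m_i) when all pairwise compatibility conditions hold.
Pairwise compatibility: gcd(m_i, m_j) must divide a_i - a_j for every pair.
Merge one congruence at a time:
  Start: x ≡ 12 (mod 14).
  Combine with x ≡ 1 (mod 8): gcd(14, 8) = 2, and 1 - 12 = -11 is NOT divisible by 2.
    ⇒ system is inconsistent (no integer solution).

No solution (the system is inconsistent).


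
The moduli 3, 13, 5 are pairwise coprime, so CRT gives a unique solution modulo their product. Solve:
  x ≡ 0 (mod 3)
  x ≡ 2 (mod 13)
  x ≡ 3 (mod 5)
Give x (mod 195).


Moduli 3, 13, 5 are pairwise coprime; by CRT there is a unique solution modulo M = 3 · 13 · 5 = 195.
Solve pairwise, accumulating the modulus:
  Start with x ≡ 0 (mod 3).
  Combine with x ≡ 2 (mod 13): since gcd(3, 13) = 1, we get a unique residue mod 39.
    Write x = 0 + 3·t and substitute into x ≡ 2 (mod 13): 3·t ≡ 2 − 0 = 2 (mod 13).
    The inverse of 3 mod 13 is 9 (since 3·9 = 27 = 2·13 + 1), so t ≡ 9·2 = 18 ≡ 5 (mod 13).
    Then x = 0 + 3·5 = 15, valid modulo lcm(3, 13) = 39: x ≡ 15 (mod 39).
  Combine with x ≡ 3 (mod 5): since gcd(39, 5) = 1, we get a unique residue mod 195.
    Write x = 15 + 39·t and substitute into x ≡ 3 (mod 5): 39·t ≡ 3 − 15 = -12 (mod 5).
    Reduce coefficients mod 5: 4·t ≡ 3 (mod 5).
    The inverse of 4 mod 5 is 4 (since 4·4 = 16 = 3·5 + 1), so t ≡ 4·3 = 12 ≡ 2 (mod 5).
    Then x = 15 + 39·2 = 93, valid modulo lcm(39, 5) = 195: x ≡ 93 (mod 195).
Verify: 93 mod 3 = 0 ✓, 93 mod 13 = 2 ✓, 93 mod 5 = 3 ✓.

x ≡ 93 (mod 195).


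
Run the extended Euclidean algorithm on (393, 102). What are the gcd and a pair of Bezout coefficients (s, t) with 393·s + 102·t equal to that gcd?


Euclidean algorithm on (393, 102) — divide until remainder is 0:
  393 = 3 · 102 + 87
  102 = 1 · 87 + 15
  87 = 5 · 15 + 12
  15 = 1 · 12 + 3
  12 = 4 · 3 + 0
gcd(393, 102) = 3.
Track Bezout coefficients alongside the remainders: start with r₀ = 393 = a·1 + b·0 (s = 1, t = 0) and r₁ = 102 = a·0 + b·1 (s = 0, t = 1); each new remainder r_{k+1} = r_{k-1} − q_k·r_k inherits s_{k+1} = s_{k-1} − q_k·s_k, t_{k+1} = t_{k-1} − q_k·t_k, so r_k = a·s_k + b·t_k at every step:
  q = 3: r = 87, s = 1 − 3·0 = 1, t = 0 − 3·1 = -3  (check: 393·1 + 102·(-3) = 87)
  q = 1: r = 15, s = 0 − 1·1 = -1, t = 1 − 1·(-3) = 4  (check: 393·(-1) + 102·4 = 15)
  q = 5: r = 12, s = 1 − 5·(-1) = 6, t = -3 − 5·4 = -23  (check: 393·6 + 102·(-23) = 12)
  q = 1: r = 3, s = -1 − 1·6 = -7, t = 4 − 1·(-23) = 27  (check: 393·(-7) + 102·27 = 3)
The row with r = 3 (the gcd) gives the Bezout coefficients s = -7, t = 27.
Result: 393 · (-7) + 102 · (27) = 3.

gcd(393, 102) = 3; s = -7, t = 27 (check: 393·(-7) + 102·27 = 3).


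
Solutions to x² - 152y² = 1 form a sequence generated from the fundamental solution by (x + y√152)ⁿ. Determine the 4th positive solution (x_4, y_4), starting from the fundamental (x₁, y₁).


Step 1: Find the fundamental solution (x₁, y₁) of x² - 152y² = 1.
  Expand √152 as a continued fraction. a₀ = ⌊√152⌋ = 12; iterate m_{k+1} = d_k·a_k − m_k, d_{k+1} = (152 − m_{k+1}²)/d_k, a_{k+1} = ⌊(a₀ + m_{k+1})/d_{k+1}⌋ (starting m₀ = 0, d₀ = 1), with convergents p_k = a_k·p_{k-1} + p_{k-2}, q_k = a_k·q_{k-1} + q_{k-2} (p₋₁ = 1, q₋₁ = 0):
  k = 0: a₀ = 12; p₀/q₀ = 12/1; p₀² − 152·q₀² = 144 − 152 = -8.
  k = 1: m = 12, d = 8, a = ⌊(12 + 12)/8⌋ = 3; p/q = (3·12 + 1)/(3·1 + 0) = 37/3; p² − 152·q² = 1369 − 1368 = 1.
  The first convergent with p² − 152·q² = 1 gives the fundamental solution (x₁, y₁) = (37, 3).
Step 2: Apply the recurrence (x_{n+1}, y_{n+1}) = (x₁x_n + 152y₁y_n, x₁y_n + y₁x_n) repeatedly.
  From (x_1, y_1) = (37, 3): x_2 = 37·37 + 152·3·3 = 2737; y_2 = 37·3 + 3·37 = 222.
  From (x_2, y_2) = (2737, 222): x_3 = 37·2737 + 152·3·222 = 202501; y_3 = 37·222 + 3·2737 = 16425.
  From (x_3, y_3) = (202501, 16425): x_4 = 37·202501 + 152·3·16425 = 14982337; y_4 = 37·16425 + 3·202501 = 1215228.
Step 3: Verify x_4² - 152·y_4² = 224470421981569 - 224470421981568 = 1 (should be 1). ✓

(x_1, y_1) = (37, 3); (x_4, y_4) = (14982337, 1215228).


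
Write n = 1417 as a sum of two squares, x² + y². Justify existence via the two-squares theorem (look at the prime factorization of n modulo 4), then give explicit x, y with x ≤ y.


Step 1: Factor n = 1417 = 13 · 109.
Step 2: Check the mod-4 condition on each prime factor: 13 ≡ 1 (mod 4), exponent 1; 109 ≡ 1 (mod 4), exponent 1.
All primes ≡ 3 (mod 4) appear to even exponent (or don't appear), so by the two-squares theorem n IS expressible as a sum of two squares.
Step 3: Build a representation. Here n = 13 · 109 is a product of primes ≡ 1 (mod 4). Each prime p ≡ 1 (mod 4) is itself a sum of two squares; find a² by testing p − a² for a perfect square:
  13: 13 − 1² = 12, 13 − 2² = 9 = 3² ⇒ 13 = 2² + 3².
  109: 109 − 1² = 108, 109 − 2² = 105, 109 − 3² = 100 = 10² ⇒ 109 = 3² + 10².
  Combine using the Brahmagupta–Fibonacci identity (a² + b²)(c² + d²) = (ac − bd)² + (ad + bc)² = (ac + bd)² + (ad − bc)²:
  13 · 109 = 1417: from (2² + 3²)(3² + 10²), take (2·3 − 3·10, 2·10 + 3·3) = (6 − 30, 20 + 9) = (-24, 29); dropping signs (only squares matter) gives (24, 29); check 24² + 29² = 576 + 841 = 1417 ✓.
Step 4: Order so x ≤ y and verify: 24² + 29² = 576 + 841 = 1417 = n. ✓

n = 1417 = 24² + 29² (one valid representation with x ≤ y).


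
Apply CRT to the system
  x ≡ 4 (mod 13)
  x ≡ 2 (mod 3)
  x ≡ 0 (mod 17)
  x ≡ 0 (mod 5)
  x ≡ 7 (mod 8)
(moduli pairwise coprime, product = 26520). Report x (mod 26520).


Product of moduli M = 13 · 3 · 17 · 5 · 8 = 26520.
Merge one congruence at a time:
  Start: x ≡ 4 (mod 13).
  Combine with x ≡ 2 (mod 3); new modulus lcm = 39.
    Write x = 4 + 13·t and substitute into x ≡ 2 (mod 3): 13·t ≡ 2 − 4 = -2 (mod 3).
    Reduce coefficients mod 3: 1·t ≡ 1 (mod 3).
    So t ≡ 1 (mod 3).
    Then x = 4 + 13·1 = 17, valid modulo lcm(13, 3) = 39: x ≡ 17 (mod 39).
  Combine with x ≡ 0 (mod 17); new modulus lcm = 663.
    Write x = 17 + 39·t and substitute into x ≡ 0 (mod 17): 39·t ≡ 0 − 17 = -17 (mod 17).
    Reduce coefficients mod 17: 5·t ≡ 0 (mod 17).
    The inverse of 5 mod 17 is 7 (since 5·7 = 35 = 2·17 + 1), so t ≡ 7·0 = 0 ≡ 0 (mod 17).
    Then x = 17 + 39·0 = 17, valid modulo lcm(39, 17) = 663: x ≡ 17 (mod 663).
  Combine with x ≡ 0 (mod 5); new modulus lcm = 3315.
    Write x = 17 + 663·t and substitute into x ≡ 0 (mod 5): 663·t ≡ 0 − 17 = -17 (mod 5).
    Reduce coefficients mod 5: 3·t ≡ 3 (mod 5).
    The inverse of 3 mod 5 is 2 (since 3·2 = 6 = 1·5 + 1), so t ≡ 2·3 = 6 ≡ 1 (mod 5).
    Then x = 17 + 663·1 = 680, valid modulo lcm(663, 5) = 3315: x ≡ 680 (mod 3315).
  Combine with x ≡ 7 (mod 8); new modulus lcm = 26520.
    Write x = 680 + 3315·t and substitute into x ≡ 7 (mod 8): 3315·t ≡ 7 − 680 = -673 (mod 8).
    Reduce coefficients mod 8: 3·t ≡ 7 (mod 8).
    The inverse of 3 mod 8 is 3 (since 3·3 = 9 = 1·8 + 1), so t ≡ 3·7 = 21 ≡ 5 (mod 8).
    Then x = 680 + 3315·5 = 17255, valid modulo lcm(3315, 8) = 26520: x ≡ 17255 (mod 26520).
Verify against each original: 17255 mod 13 = 4, 17255 mod 3 = 2, 17255 mod 17 = 0, 17255 mod 5 = 0, 17255 mod 8 = 7.

x ≡ 17255 (mod 26520).


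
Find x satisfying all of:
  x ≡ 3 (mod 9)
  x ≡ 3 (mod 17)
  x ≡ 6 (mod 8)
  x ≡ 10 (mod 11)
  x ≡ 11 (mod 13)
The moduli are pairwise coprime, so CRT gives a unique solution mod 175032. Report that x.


Product of moduli M = 9 · 17 · 8 · 11 · 13 = 175032.
Merge one congruence at a time:
  Start: x ≡ 3 (mod 9).
  Combine with x ≡ 3 (mod 17); new modulus lcm = 153.
    Write x = 3 + 9·t and substitute into x ≡ 3 (mod 17): 9·t ≡ 3 − 3 = 0 (mod 17).
    The inverse of 9 mod 17 is 2 (since 9·2 = 18 = 1·17 + 1), so t ≡ 2·0 = 0 ≡ 0 (mod 17).
    Then x = 3 + 9·0 = 3, valid modulo lcm(9, 17) = 153: x ≡ 3 (mod 153).
  Combine with x ≡ 6 (mod 8); new modulus lcm = 1224.
    Write x = 3 + 153·t and substitute into x ≡ 6 (mod 8): 153·t ≡ 6 − 3 = 3 (mod 8).
    Reduce coefficients mod 8: 1·t ≡ 3 (mod 8).
    So t ≡ 3 (mod 8).
    Then x = 3 + 153·3 = 462, valid modulo lcm(153, 8) = 1224: x ≡ 462 (mod 1224).
  Combine with x ≡ 10 (mod 11); new modulus lcm = 13464.
    Write x = 462 + 1224·t and substitute into x ≡ 10 (mod 11): 1224·t ≡ 10 − 462 = -452 (mod 11).
    Reduce coefficients mod 11: 3·t ≡ 10 (mod 11).
    The inverse of 3 mod 11 is 4 (since 3·4 = 12 = 1·11 + 1), so t ≡ 4·10 = 40 ≡ 7 (mod 11).
    Then x = 462 + 1224·7 = 9030, valid modulo lcm(1224, 11) = 13464: x ≡ 9030 (mod 13464).
  Combine with x ≡ 11 (mod 13); new modulus lcm = 175032.
    Write x = 9030 + 13464·t and substitute into x ≡ 11 (mod 13): 13464·t ≡ 11 − 9030 = -9019 (mod 13).
    Reduce coefficients mod 13: 9·t ≡ 3 (mod 13).
    The inverse of 9 mod 13 is 3 (since 9·3 = 27 = 2·13 + 1), so t ≡ 3·3 = 9 ≡ 9 (mod 13).
    Then x = 9030 + 13464·9 = 130206, valid modulo lcm(13464, 13) = 175032: x ≡ 130206 (mod 175032).
Verify against each original: 130206 mod 9 = 3, 130206 mod 17 = 3, 130206 mod 8 = 6, 130206 mod 11 = 10, 130206 mod 13 = 11.

x ≡ 130206 (mod 175032).


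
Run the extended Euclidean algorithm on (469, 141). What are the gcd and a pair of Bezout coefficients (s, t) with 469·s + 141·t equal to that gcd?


Euclidean algorithm on (469, 141) — divide until remainder is 0:
  469 = 3 · 141 + 46
  141 = 3 · 46 + 3
  46 = 15 · 3 + 1
  3 = 3 · 1 + 0
gcd(469, 141) = 1.
Track Bezout coefficients alongside the remainders: start with r₀ = 469 = a·1 + b·0 (s = 1, t = 0) and r₁ = 141 = a·0 + b·1 (s = 0, t = 1); each new remainder r_{k+1} = r_{k-1} − q_k·r_k inherits s_{k+1} = s_{k-1} − q_k·s_k, t_{k+1} = t_{k-1} − q_k·t_k, so r_k = a·s_k + b·t_k at every step:
  q = 3: r = 46, s = 1 − 3·0 = 1, t = 0 − 3·1 = -3  (check: 469·1 + 141·(-3) = 46)
  q = 3: r = 3, s = 0 − 3·1 = -3, t = 1 − 3·(-3) = 10  (check: 469·(-3) + 141·10 = 3)
  q = 15: r = 1, s = 1 − 15·(-3) = 46, t = -3 − 15·10 = -153  (check: 469·46 + 141·(-153) = 1)
The row with r = 1 (the gcd) gives the Bezout coefficients s = 46, t = -153.
Result: 469 · (46) + 141 · (-153) = 1.

gcd(469, 141) = 1; s = 46, t = -153 (check: 469·46 + 141·(-153) = 1).


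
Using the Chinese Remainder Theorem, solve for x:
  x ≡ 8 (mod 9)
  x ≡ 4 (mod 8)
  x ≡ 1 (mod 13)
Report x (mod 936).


Moduli 9, 8, 13 are pairwise coprime; by CRT there is a unique solution modulo M = 9 · 8 · 13 = 936.
Solve pairwise, accumulating the modulus:
  Start with x ≡ 8 (mod 9).
  Combine with x ≡ 4 (mod 8): since gcd(9, 8) = 1, we get a unique residue mod 72.
    Write x = 8 + 9·t and substitute into x ≡ 4 (mod 8): 9·t ≡ 4 − 8 = -4 (mod 8).
    Reduce coefficients mod 8: 1·t ≡ 4 (mod 8).
    So t ≡ 4 (mod 8).
    Then x = 8 + 9·4 = 44, valid modulo lcm(9, 8) = 72: x ≡ 44 (mod 72).
  Combine with x ≡ 1 (mod 13): since gcd(72, 13) = 1, we get a unique residue mod 936.
    Write x = 44 + 72·t and substitute into x ≡ 1 (mod 13): 72·t ≡ 1 − 44 = -43 (mod 13).
    Reduce coefficients mod 13: 7·t ≡ 9 (mod 13).
    The inverse of 7 mod 13 is 2 (since 7·2 = 14 = 1·13 + 1), so t ≡ 2·9 = 18 ≡ 5 (mod 13).
    Then x = 44 + 72·5 = 404, valid modulo lcm(72, 13) = 936: x ≡ 404 (mod 936).
Verify: 404 mod 9 = 8 ✓, 404 mod 8 = 4 ✓, 404 mod 13 = 1 ✓.

x ≡ 404 (mod 936).


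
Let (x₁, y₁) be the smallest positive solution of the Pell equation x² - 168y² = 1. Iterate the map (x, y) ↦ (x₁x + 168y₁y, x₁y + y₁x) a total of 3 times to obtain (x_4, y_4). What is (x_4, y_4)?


Step 1: Find the fundamental solution (x₁, y₁) of x² - 168y² = 1.
  Expand √168 as a continued fraction. a₀ = ⌊√168⌋ = 12; iterate m_{k+1} = d_k·a_k − m_k, d_{k+1} = (168 − m_{k+1}²)/d_k, a_{k+1} = ⌊(a₀ + m_{k+1})/d_{k+1}⌋ (starting m₀ = 0, d₀ = 1), with convergents p_k = a_k·p_{k-1} + p_{k-2}, q_k = a_k·q_{k-1} + q_{k-2} (p₋₁ = 1, q₋₁ = 0):
  k = 0: a₀ = 12; p₀/q₀ = 12/1; p₀² − 168·q₀² = 144 − 168 = -24.
  k = 1: m = 12, d = 24, a = ⌊(12 + 12)/24⌋ = 1; p/q = (1·12 + 1)/(1·1 + 0) = 13/1; p² − 168·q² = 169 − 168 = 1.
  The first convergent with p² − 168·q² = 1 gives the fundamental solution (x₁, y₁) = (13, 1).
Step 2: Apply the recurrence (x_{n+1}, y_{n+1}) = (x₁x_n + 168y₁y_n, x₁y_n + y₁x_n) repeatedly.
  From (x_1, y_1) = (13, 1): x_2 = 13·13 + 168·1·1 = 337; y_2 = 13·1 + 1·13 = 26.
  From (x_2, y_2) = (337, 26): x_3 = 13·337 + 168·1·26 = 8749; y_3 = 13·26 + 1·337 = 675.
  From (x_3, y_3) = (8749, 675): x_4 = 13·8749 + 168·1·675 = 227137; y_4 = 13·675 + 1·8749 = 17524.
Step 3: Verify x_4² - 168·y_4² = 51591216769 - 51591216768 = 1 (should be 1). ✓

(x_1, y_1) = (13, 1); (x_4, y_4) = (227137, 17524).


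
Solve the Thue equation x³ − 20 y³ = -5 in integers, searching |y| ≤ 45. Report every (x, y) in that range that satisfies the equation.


The equation is x³ - 20y³ = -5. For fixed y, x³ = 20·y³ − 5, so a solution requires the RHS to be a perfect cube.
Strategy: iterate y from -45 to 45, compute RHS = 20·y³ − 5, and check whether it is a (positive or negative) perfect cube.
Check small values of y:
  y = 0: RHS = -5 is not a perfect cube.
  y = 1: RHS = 15 is not a perfect cube.
  y = -1: RHS = -25 is not a perfect cube.
  y = 2: RHS = 155 is not a perfect cube.
  y = -2: RHS = -165 is not a perfect cube.
  y = 3: RHS = 535 is not a perfect cube.
  y = -3: RHS = -545 is not a perfect cube.
Continuing the search up to |y| = 45 finds no solutions either.
No (x, y) in the scanned range satisfies the equation.

No integer solutions with |y| ≤ 45.


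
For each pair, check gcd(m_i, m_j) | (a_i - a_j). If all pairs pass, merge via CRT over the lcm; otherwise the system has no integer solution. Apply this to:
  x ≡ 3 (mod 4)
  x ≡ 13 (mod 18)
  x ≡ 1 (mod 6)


Moduli 4, 18, 6 are not pairwise coprime, so CRT works modulo lcm(m_i) when all pairwise compatibility conditions hold.
Pairwise compatibility: gcd(m_i, m_j) must divide a_i - a_j for every pair.
Merge one congruence at a time:
  Start: x ≡ 3 (mod 4).
  Combine with x ≡ 13 (mod 18): gcd(4, 18) = 2; 13 - 3 = 10, which IS divisible by 2, so compatible.
    Write x = 3 + 4·t and substitute into x ≡ 13 (mod 18): 4·t ≡ 13 − 3 = 10 (mod 18).
    Divide the congruence (and modulus) by g = 2: 2·t ≡ 5 (mod 9).
    The inverse of 2 mod 9 is 5 (since 2·5 = 10 = 1·9 + 1), so t ≡ 5·5 = 25 ≡ 7 (mod 9).
    Then x = 3 + 4·7 = 31, valid modulo lcm(4, 18) = 36: x ≡ 31 (mod 36).
  Combine with x ≡ 1 (mod 6): gcd(36, 6) = 6; 1 - 31 = -30, which IS divisible by 6, so compatible.
    Write x = 31 + 36·t and substitute into x ≡ 1 (mod 6): 36·t ≡ 1 − 31 = -30 (mod 6).
    Divide the congruence (and modulus) by g = 6: 6·t ≡ -5 (mod 1).
    Modulo 1 every t works; take t = 0.
    Then x = 31 + 36·0 = 31, valid modulo lcm(36, 6) = 36: x ≡ 31 (mod 36).
Verify: 31 mod 4 = 3, 31 mod 18 = 13, 31 mod 6 = 1.

x ≡ 31 (mod 36).


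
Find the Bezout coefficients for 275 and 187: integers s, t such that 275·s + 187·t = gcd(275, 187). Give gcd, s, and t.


Euclidean algorithm on (275, 187) — divide until remainder is 0:
  275 = 1 · 187 + 88
  187 = 2 · 88 + 11
  88 = 8 · 11 + 0
gcd(275, 187) = 11.
Track Bezout coefficients alongside the remainders: start with r₀ = 275 = a·1 + b·0 (s = 1, t = 0) and r₁ = 187 = a·0 + b·1 (s = 0, t = 1); each new remainder r_{k+1} = r_{k-1} − q_k·r_k inherits s_{k+1} = s_{k-1} − q_k·s_k, t_{k+1} = t_{k-1} − q_k·t_k, so r_k = a·s_k + b·t_k at every step:
  q = 1: r = 88, s = 1 − 1·0 = 1, t = 0 − 1·1 = -1  (check: 275·1 + 187·(-1) = 88)
  q = 2: r = 11, s = 0 − 2·1 = -2, t = 1 − 2·(-1) = 3  (check: 275·(-2) + 187·3 = 11)
The row with r = 11 (the gcd) gives the Bezout coefficients s = -2, t = 3.
Result: 275 · (-2) + 187 · (3) = 11.

gcd(275, 187) = 11; s = -2, t = 3 (check: 275·(-2) + 187·3 = 11).


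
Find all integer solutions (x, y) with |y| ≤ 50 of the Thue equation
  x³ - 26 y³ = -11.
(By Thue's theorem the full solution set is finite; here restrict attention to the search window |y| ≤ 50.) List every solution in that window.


The equation is x³ - 26y³ = -11. For fixed y, x³ = 26·y³ − 11, so a solution requires the RHS to be a perfect cube.
Strategy: iterate y from -50 to 50, compute RHS = 26·y³ − 11, and check whether it is a (positive or negative) perfect cube.
Check small values of y:
  y = 0: RHS = -11 is not a perfect cube.
  y = 1: RHS = 15 is not a perfect cube.
  y = -1: RHS = -37 is not a perfect cube.
  y = 2: RHS = 197 is not a perfect cube.
  y = -2: RHS = -219 is not a perfect cube.
  y = 3: RHS = 691 is not a perfect cube.
  y = -3: RHS = -713 is not a perfect cube.
Continuing the search up to |y| = 50 finds no solutions either.
No (x, y) in the scanned range satisfies the equation.

No integer solutions with |y| ≤ 50.


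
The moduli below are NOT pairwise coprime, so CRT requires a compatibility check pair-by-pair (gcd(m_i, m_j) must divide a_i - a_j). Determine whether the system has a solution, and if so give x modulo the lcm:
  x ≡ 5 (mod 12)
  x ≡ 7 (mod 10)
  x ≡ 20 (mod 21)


Moduli 12, 10, 21 are not pairwise coprime, so CRT works modulo lcm(m_i) when all pairwise compatibility conditions hold.
Pairwise compatibility: gcd(m_i, m_j) must divide a_i - a_j for every pair.
Merge one congruence at a time:
  Start: x ≡ 5 (mod 12).
  Combine with x ≡ 7 (mod 10): gcd(12, 10) = 2; 7 - 5 = 2, which IS divisible by 2, so compatible.
    Write x = 5 + 12·t and substitute into x ≡ 7 (mod 10): 12·t ≡ 7 − 5 = 2 (mod 10).
    Divide the congruence (and modulus) by g = 2: 6·t ≡ 1 (mod 5).
    Reduce coefficients mod 5: 1·t ≡ 1 (mod 5).
    So t ≡ 1 (mod 5).
    Then x = 5 + 12·1 = 17, valid modulo lcm(12, 10) = 60: x ≡ 17 (mod 60).
  Combine with x ≡ 20 (mod 21): gcd(60, 21) = 3; 20 - 17 = 3, which IS divisible by 3, so compatible.
    Write x = 17 + 60·t and substitute into x ≡ 20 (mod 21): 60·t ≡ 20 − 17 = 3 (mod 21).
    Divide the congruence (and modulus) by g = 3: 20·t ≡ 1 (mod 7).
    Reduce coefficients mod 7: 6·t ≡ 1 (mod 7).
    The inverse of 6 mod 7 is 6 (since 6·6 = 36 = 5·7 + 1), so t ≡ 6·1 = 6 ≡ 6 (mod 7).
    Then x = 17 + 60·6 = 377, valid modulo lcm(60, 21) = 420: x ≡ 377 (mod 420).
Verify: 377 mod 12 = 5, 377 mod 10 = 7, 377 mod 21 = 20.

x ≡ 377 (mod 420).


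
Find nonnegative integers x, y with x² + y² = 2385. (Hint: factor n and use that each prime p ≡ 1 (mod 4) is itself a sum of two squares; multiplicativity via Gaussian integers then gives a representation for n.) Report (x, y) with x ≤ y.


Step 1: Factor n = 2385 = 3^2 · 5 · 53.
Step 2: Check the mod-4 condition on each prime factor: 3 ≡ 3 (mod 4), exponent 2 (must be even); 5 ≡ 1 (mod 4), exponent 1; 53 ≡ 1 (mod 4), exponent 1.
All primes ≡ 3 (mod 4) appear to even exponent (or don't appear), so by the two-squares theorem n IS expressible as a sum of two squares.
Step 3: Build a representation. Group n = k² · m with k = 3 and m = 5 · 53 = 265 (a product of primes ≡ 1 (mod 4)); a representation of m scales to one of n via (k·x)² + (k·y)² = k²(x² + y²). Each prime p ≡ 1 (mod 4) is itself a sum of two squares; find a² by testing p − a² for a perfect square:
  5: 5 − 1² = 4 = 2² ⇒ 5 = 1² + 2².
  53: 53 − 1² = 52, 53 − 2² = 49 = 7² ⇒ 53 = 2² + 7².
  Combine using the Brahmagupta–Fibonacci identity (a² + b²)(c² + d²) = (ac − bd)² + (ad + bc)² = (ac + bd)² + (ad − bc)²:
  5 · 53 = 265: from (1² + 2²)(2² + 7²), take (1·2 − 2·7, 1·7 + 2·2) = (2 − 14, 7 + 4) = (-12, 11); dropping signs (only squares matter) gives (12, 11); check 12² + 11² = 144 + 121 = 265 ✓.
  Scale by k = 3: (3·12, 3·11) = (36, 33).
Step 4: Order so x ≤ y and verify: 33² + 36² = 1089 + 1296 = 2385 = n. ✓

n = 2385 = 33² + 36² (one valid representation with x ≤ y).


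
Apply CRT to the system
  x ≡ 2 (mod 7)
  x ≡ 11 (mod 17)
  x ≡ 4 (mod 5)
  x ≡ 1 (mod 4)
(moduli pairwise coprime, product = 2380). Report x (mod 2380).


Product of moduli M = 7 · 17 · 5 · 4 = 2380.
Merge one congruence at a time:
  Start: x ≡ 2 (mod 7).
  Combine with x ≡ 11 (mod 17); new modulus lcm = 119.
    Write x = 2 + 7·t and substitute into x ≡ 11 (mod 17): 7·t ≡ 11 − 2 = 9 (mod 17).
    The inverse of 7 mod 17 is 5 (since 7·5 = 35 = 2·17 + 1), so t ≡ 5·9 = 45 ≡ 11 (mod 17).
    Then x = 2 + 7·11 = 79, valid modulo lcm(7, 17) = 119: x ≡ 79 (mod 119).
  Combine with x ≡ 4 (mod 5); new modulus lcm = 595.
    Write x = 79 + 119·t and substitute into x ≡ 4 (mod 5): 119·t ≡ 4 − 79 = -75 (mod 5).
    Reduce coefficients mod 5: 4·t ≡ 0 (mod 5).
    The inverse of 4 mod 5 is 4 (since 4·4 = 16 = 3·5 + 1), so t ≡ 4·0 = 0 ≡ 0 (mod 5).
    Then x = 79 + 119·0 = 79, valid modulo lcm(119, 5) = 595: x ≡ 79 (mod 595).
  Combine with x ≡ 1 (mod 4); new modulus lcm = 2380.
    Write x = 79 + 595·t and substitute into x ≡ 1 (mod 4): 595·t ≡ 1 − 79 = -78 (mod 4).
    Reduce coefficients mod 4: 3·t ≡ 2 (mod 4).
    The inverse of 3 mod 4 is 3 (since 3·3 = 9 = 2·4 + 1), so t ≡ 3·2 = 6 ≡ 2 (mod 4).
    Then x = 79 + 595·2 = 1269, valid modulo lcm(595, 4) = 2380: x ≡ 1269 (mod 2380).
Verify against each original: 1269 mod 7 = 2, 1269 mod 17 = 11, 1269 mod 5 = 4, 1269 mod 4 = 1.

x ≡ 1269 (mod 2380).


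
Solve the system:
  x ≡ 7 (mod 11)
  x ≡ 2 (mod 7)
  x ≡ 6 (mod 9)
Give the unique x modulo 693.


Moduli 11, 7, 9 are pairwise coprime; by CRT there is a unique solution modulo M = 11 · 7 · 9 = 693.
Solve pairwise, accumulating the modulus:
  Start with x ≡ 7 (mod 11).
  Combine with x ≡ 2 (mod 7): since gcd(11, 7) = 1, we get a unique residue mod 77.
    Write x = 7 + 11·t and substitute into x ≡ 2 (mod 7): 11·t ≡ 2 − 7 = -5 (mod 7).
    Reduce coefficients mod 7: 4·t ≡ 2 (mod 7).
    The inverse of 4 mod 7 is 2 (since 4·2 = 8 = 1·7 + 1), so t ≡ 2·2 = 4 ≡ 4 (mod 7).
    Then x = 7 + 11·4 = 51, valid modulo lcm(11, 7) = 77: x ≡ 51 (mod 77).
  Combine with x ≡ 6 (mod 9): since gcd(77, 9) = 1, we get a unique residue mod 693.
    Write x = 51 + 77·t and substitute into x ≡ 6 (mod 9): 77·t ≡ 6 − 51 = -45 (mod 9).
    Reduce coefficients mod 9: 5·t ≡ 0 (mod 9).
    The inverse of 5 mod 9 is 2 (since 5·2 = 10 = 1·9 + 1), so t ≡ 2·0 = 0 ≡ 0 (mod 9).
    Then x = 51 + 77·0 = 51, valid modulo lcm(77, 9) = 693: x ≡ 51 (mod 693).
Verify: 51 mod 11 = 7 ✓, 51 mod 7 = 2 ✓, 51 mod 9 = 6 ✓.

x ≡ 51 (mod 693).


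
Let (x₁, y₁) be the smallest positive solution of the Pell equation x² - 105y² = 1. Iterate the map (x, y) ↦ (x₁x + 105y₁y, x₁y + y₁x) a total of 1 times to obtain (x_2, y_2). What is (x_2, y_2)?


Step 1: Find the fundamental solution (x₁, y₁) of x² - 105y² = 1.
  Expand √105 as a continued fraction. a₀ = ⌊√105⌋ = 10; iterate m_{k+1} = d_k·a_k − m_k, d_{k+1} = (105 − m_{k+1}²)/d_k, a_{k+1} = ⌊(a₀ + m_{k+1})/d_{k+1}⌋ (starting m₀ = 0, d₀ = 1), with convergents p_k = a_k·p_{k-1} + p_{k-2}, q_k = a_k·q_{k-1} + q_{k-2} (p₋₁ = 1, q₋₁ = 0):
  k = 0: a₀ = 10; p₀/q₀ = 10/1; p₀² − 105·q₀² = 100 − 105 = -5.
  k = 1: m = 10, d = 5, a = ⌊(10 + 10)/5⌋ = 4; p/q = (4·10 + 1)/(4·1 + 0) = 41/4; p² − 105·q² = 1681 − 1680 = 1.
  The first convergent with p² − 105·q² = 1 gives the fundamental solution (x₁, y₁) = (41, 4).
Step 2: Apply the recurrence (x_{n+1}, y_{n+1}) = (x₁x_n + 105y₁y_n, x₁y_n + y₁x_n) repeatedly.
  From (x_1, y_1) = (41, 4): x_2 = 41·41 + 105·4·4 = 3361; y_2 = 41·4 + 4·41 = 328.
Step 3: Verify x_2² - 105·y_2² = 11296321 - 11296320 = 1 (should be 1). ✓

(x_1, y_1) = (41, 4); (x_2, y_2) = (3361, 328).


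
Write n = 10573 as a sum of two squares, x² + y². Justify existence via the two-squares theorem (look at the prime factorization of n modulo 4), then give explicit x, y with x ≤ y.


Step 1: Factor n = 10573 = 97 · 109.
Step 2: Check the mod-4 condition on each prime factor: 97 ≡ 1 (mod 4), exponent 1; 109 ≡ 1 (mod 4), exponent 1.
All primes ≡ 3 (mod 4) appear to even exponent (or don't appear), so by the two-squares theorem n IS expressible as a sum of two squares.
Step 3: Build a representation. Here n = 97 · 109 is a product of primes ≡ 1 (mod 4). Each prime p ≡ 1 (mod 4) is itself a sum of two squares; find a² by testing p − a² for a perfect square:
  97: 97 − 1² = 96, 97 − 2² = 93, 97 − 3² = 88, 97 − 4² = 81 = 9² ⇒ 97 = 4² + 9².
  109: 109 − 1² = 108, 109 − 2² = 105, 109 − 3² = 100 = 10² ⇒ 109 = 3² + 10².
  Combine using the Brahmagupta–Fibonacci identity (a² + b²)(c² + d²) = (ac − bd)² + (ad + bc)² = (ac + bd)² + (ad − bc)²:
  97 · 109 = 10573: from (4² + 9²)(3² + 10²), take (4·3 − 9·10, 4·10 + 9·3) = (12 − 90, 40 + 27) = (-78, 67); dropping signs (only squares matter) gives (78, 67); check 78² + 67² = 6084 + 4489 = 10573 ✓.
Step 4: Order so x ≤ y and verify: 67² + 78² = 4489 + 6084 = 10573 = n. ✓

n = 10573 = 67² + 78² (one valid representation with x ≤ y).


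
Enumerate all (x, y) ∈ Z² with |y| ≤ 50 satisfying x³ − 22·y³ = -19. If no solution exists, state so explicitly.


The equation is x³ - 22y³ = -19. For fixed y, x³ = 22·y³ − 19, so a solution requires the RHS to be a perfect cube.
Strategy: iterate y from -50 to 50, compute RHS = 22·y³ − 19, and check whether it is a (positive or negative) perfect cube.
Check small values of y:
  y = 0: RHS = -19 is not a perfect cube.
  y = 1: RHS = 3 is not a perfect cube.
  y = -1: RHS = -41 is not a perfect cube.
  y = 2: RHS = 157 is not a perfect cube.
  y = -2: RHS = -195 is not a perfect cube.
  y = 3: RHS = 575 is not a perfect cube.
  y = -3: RHS = -613 is not a perfect cube.
Continuing the search up to |y| = 50 finds no solutions either.
No (x, y) in the scanned range satisfies the equation.

No integer solutions with |y| ≤ 50.


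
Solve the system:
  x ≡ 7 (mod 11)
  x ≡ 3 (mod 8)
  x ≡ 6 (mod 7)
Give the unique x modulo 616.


Moduli 11, 8, 7 are pairwise coprime; by CRT there is a unique solution modulo M = 11 · 8 · 7 = 616.
Solve pairwise, accumulating the modulus:
  Start with x ≡ 7 (mod 11).
  Combine with x ≡ 3 (mod 8): since gcd(11, 8) = 1, we get a unique residue mod 88.
    Write x = 7 + 11·t and substitute into x ≡ 3 (mod 8): 11·t ≡ 3 − 7 = -4 (mod 8).
    Reduce coefficients mod 8: 3·t ≡ 4 (mod 8).
    The inverse of 3 mod 8 is 3 (since 3·3 = 9 = 1·8 + 1), so t ≡ 3·4 = 12 ≡ 4 (mod 8).
    Then x = 7 + 11·4 = 51, valid modulo lcm(11, 8) = 88: x ≡ 51 (mod 88).
  Combine with x ≡ 6 (mod 7): since gcd(88, 7) = 1, we get a unique residue mod 616.
    Write x = 51 + 88·t and substitute into x ≡ 6 (mod 7): 88·t ≡ 6 − 51 = -45 (mod 7).
    Reduce coefficients mod 7: 4·t ≡ 4 (mod 7).
    The inverse of 4 mod 7 is 2 (since 4·2 = 8 = 1·7 + 1), so t ≡ 2·4 = 8 ≡ 1 (mod 7).
    Then x = 51 + 88·1 = 139, valid modulo lcm(88, 7) = 616: x ≡ 139 (mod 616).
Verify: 139 mod 11 = 7 ✓, 139 mod 8 = 3 ✓, 139 mod 7 = 6 ✓.

x ≡ 139 (mod 616).
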